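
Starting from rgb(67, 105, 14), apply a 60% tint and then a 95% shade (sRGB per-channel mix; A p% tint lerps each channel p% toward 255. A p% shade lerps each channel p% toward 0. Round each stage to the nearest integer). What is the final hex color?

Lerp each channel 60% toward 255:
  R: 67 + 0.6×(255−67) = 67 + 112.8 = 179.8 → 180
  G: 105 + 0.6×(255−105) = 105 + 90 = 195 → 195
  B: 14 + 144.6 = 158.6 → 159
After the tint: rgb(180, 195, 159) = #B4C39F.
Lerp each channel 95% toward 0:
  R: 180 + 0.95×(0−180) = 180 − 171 = 9 → 9
  G: 195 − 185.25 = 9.75 → 10
  B: 159 + 0.95×(0−159) = 159 − 151.05 = 7.95 → 8
rgb(9, 10, 8) = #090A08.

#090A08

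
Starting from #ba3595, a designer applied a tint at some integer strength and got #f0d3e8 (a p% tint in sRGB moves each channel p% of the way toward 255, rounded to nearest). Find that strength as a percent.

78%

#ba3595 is rgb(186, 53, 149); #f0d3e8 is rgb(240, 211, 232).
On the G channel (widest range): 211 ≈ 53 + (p/100)(255 − 53), so p ≈ 100×(211 − 53)/(255 − 53) = 15800/202 = 78.22.
p = 78 reproduces all three channels after rounding.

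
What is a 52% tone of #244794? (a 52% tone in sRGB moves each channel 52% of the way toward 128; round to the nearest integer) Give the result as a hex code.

#54658a

#244794 is rgb(36, 71, 148).
Per channel, c → c + 0.52(128 − c):
  R: 36 + 47.84 = 83.84 → 84
  G: 71 + 29.64 = 100.64 → 101
  B: 148 + 0.52×(128−148) = 148 − 10.4 = 137.6 → 138
rgb(84, 101, 138) = #54658a.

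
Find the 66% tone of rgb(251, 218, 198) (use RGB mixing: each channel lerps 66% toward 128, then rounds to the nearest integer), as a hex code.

#aa9f98

Per channel, c → c + 0.66(128 − c):
  R: 251 + 0.66×(128−251) = 251 − 81.18 = 169.82 → 170
  G: 218 − 59.4 = 158.6 → 159
  B: 198 + 0.66×(128−198) = 198 − 46.2 = 151.8 → 152
rgb(170, 159, 152) = #aa9f98.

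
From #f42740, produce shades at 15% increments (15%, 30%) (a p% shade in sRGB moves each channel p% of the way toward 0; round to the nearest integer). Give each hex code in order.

#cf2136, #ab1b2d

#f42740 is rgb(244, 39, 64).
15%: (244 − 36.6 = 207.4→207, 39 − 5.85 = 33.15→33, 64 − 9.6 = 54.4→54) → #cf2136
30%: (244 − 73.2 = 170.8→171, 39 − 11.7 = 27.3→27, 64 − 19.2 = 44.8→45) → #ab1b2d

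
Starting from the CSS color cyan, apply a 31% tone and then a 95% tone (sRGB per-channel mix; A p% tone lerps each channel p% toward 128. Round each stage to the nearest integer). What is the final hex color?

#7C8484

CSS cyan is rgb(0, 255, 255).
Per channel, c → c + 0.31(128 − c):
  R: 0 + 39.68 = 39.68 → 40
  G: 255 + 0.31×(128−255) = 255 − 39.37 = 215.63 → 216
  B: 255 − 39.37 = 215.63 → 216
After the tone: rgb(40, 216, 216) = #28D8D8.
A 95% tone moves each channel 95% toward 128:
  R: 40 + 83.6 = 123.6 → 124
  G: 216 + 0.95×(128−216) = 216 − 83.6 = 132.4 → 132
  B: 216 + 0.95×(128−216) = 216 − 83.6 = 132.4 → 132
rgb(124, 132, 132) = #7C8484.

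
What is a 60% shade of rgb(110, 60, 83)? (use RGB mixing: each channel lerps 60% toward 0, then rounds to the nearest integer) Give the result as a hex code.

Lerp each channel 60% toward 0:
  R: 110 + 0.6×(0−110) = 110 − 66 = 44 → 44
  G: 60 + 0.6×(0−60) = 60 − 36 = 24 → 24
  B: 83 − 49.8 = 33.2 → 33
rgb(44, 24, 33) = #2C1821.

#2C1821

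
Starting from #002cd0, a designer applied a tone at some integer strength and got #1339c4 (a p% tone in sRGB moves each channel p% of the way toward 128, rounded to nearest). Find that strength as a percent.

#002cd0 is rgb(0, 44, 208); #1339c4 is rgb(19, 57, 196).
On the R channel (widest range): 19 ≈ 0 + (p/100)(128 − 0), so p ≈ 100×(19 − 0)/(128 − 0) = 1900/128 = 14.84.
p = 15 reproduces all three channels after rounding.

15%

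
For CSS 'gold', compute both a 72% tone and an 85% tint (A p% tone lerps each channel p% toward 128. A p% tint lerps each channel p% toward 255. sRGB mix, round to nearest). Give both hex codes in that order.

CSS gold is rgb(255, 215, 0).
72% tone:
  R: 255 + 0.72×(128−255) = 255 − 91.44 = 163.56 → 164
  G: 215 + 0.72×(128−215) = 215 − 62.64 = 152.36 → 152
  B: 0 + 0.72×(128−0) = 0 + 92.16 = 92.16 → 92
  → #a4985c
85% tint:
  R: 255 + 0.85×(255−255) = 255 + 0 = 255 → 255
  G: 215 + 0.85×(255−215) = 215 + 34 = 249 → 249
  B: 0 + 216.75 = 216.75 → 217
  → #fff9d9

#a4985c, #fff9d9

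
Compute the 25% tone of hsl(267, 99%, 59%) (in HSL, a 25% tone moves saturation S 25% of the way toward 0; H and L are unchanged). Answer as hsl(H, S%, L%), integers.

hsl(267, 74%, 59%)

S moves 25% from 99 toward 0: 99 − 24.75 = 74.25 → 74.
H and L are unchanged.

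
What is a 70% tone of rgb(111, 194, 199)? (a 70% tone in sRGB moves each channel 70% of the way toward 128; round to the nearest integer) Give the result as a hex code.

#7b9495

Per channel, c → c + 0.7(128 − c):
  R: 111 + 0.7×(128−111) = 111 + 11.9 = 122.9 → 123
  G: 194 + 0.7×(128−194) = 194 − 46.2 = 147.8 → 148
  B: 199 + 0.7×(128−199) = 199 − 49.7 = 149.3 → 149
rgb(123, 148, 149) = #7b9495.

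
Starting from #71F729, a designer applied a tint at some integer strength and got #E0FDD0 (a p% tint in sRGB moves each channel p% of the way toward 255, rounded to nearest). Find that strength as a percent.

#71F729 is rgb(113, 247, 41); #E0FDD0 is rgb(224, 253, 208).
On the B channel (widest range): 208 ≈ 41 + (p/100)(255 − 41), so p ≈ 100×(208 − 41)/(255 − 41) = 16700/214 = 78.04.
p = 78 reproduces all three channels after rounding.

78%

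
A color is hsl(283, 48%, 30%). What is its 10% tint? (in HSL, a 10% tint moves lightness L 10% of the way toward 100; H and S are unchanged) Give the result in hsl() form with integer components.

L moves 10% from 30 toward 100: 30 + 7 = 37 → 37.
H and S are unchanged.

hsl(283, 48%, 37%)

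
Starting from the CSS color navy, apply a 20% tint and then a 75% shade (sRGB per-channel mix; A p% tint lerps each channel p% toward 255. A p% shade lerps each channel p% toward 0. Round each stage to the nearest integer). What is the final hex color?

#0d0d26

CSS navy is rgb(0, 0, 128).
Per channel, c → c + 0.2(255 − c):
  R: 0 + 51 = 51 → 51
  G: 0 + 0.2×(255−0) = 0 + 51 = 51 → 51
  B: 128 + 0.2×(255−128) = 128 + 25.4 = 153.4 → 153
After the tint: rgb(51, 51, 153) = #333399.
Per channel, c → c + 0.75(0 − c):
  R: 51 − 38.25 = 12.75 → 13
  G: 51 + 0.75×(0−51) = 51 − 38.25 = 12.75 → 13
  B: 153 + 0.75×(0−153) = 153 − 114.75 = 38.25 → 38
rgb(13, 13, 38) = #0d0d26.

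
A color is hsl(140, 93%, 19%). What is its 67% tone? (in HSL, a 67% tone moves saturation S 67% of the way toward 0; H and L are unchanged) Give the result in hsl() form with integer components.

S moves 67% from 93 toward 0: 93 − 62.31 = 30.69 → 31.
H and L are unchanged.

hsl(140, 31%, 19%)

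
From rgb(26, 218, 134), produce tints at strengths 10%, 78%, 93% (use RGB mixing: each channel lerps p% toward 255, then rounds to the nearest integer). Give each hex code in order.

10%: (26 + 22.9 = 48.9→49, 218 + 3.7 = 221.7→222, 134 + 12.1 = 146.1→146) → #31de92
78%: (26 + 178.62 = 204.62→205, 218 + 28.86 = 246.86→247, 134 + 94.38 = 228.38→228) → #cdf7e4
93%: (26 + 212.97 = 238.97→239, 218 + 34.41 = 252.41→252, 134 + 112.53 = 246.53→247) → #effcf7

#31de92, #cdf7e4, #effcf7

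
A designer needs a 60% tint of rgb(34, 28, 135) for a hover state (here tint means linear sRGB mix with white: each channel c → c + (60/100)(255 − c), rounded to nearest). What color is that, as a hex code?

#A7A4CF

A 60% tint moves each channel 60% toward 255:
  R: 34 + 0.6×(255−34) = 34 + 132.6 = 166.6 → 167
  G: 28 + 0.6×(255−28) = 28 + 136.2 = 164.2 → 164
  B: 135 + 72 = 207 → 207
rgb(167, 164, 207) = #A7A4CF.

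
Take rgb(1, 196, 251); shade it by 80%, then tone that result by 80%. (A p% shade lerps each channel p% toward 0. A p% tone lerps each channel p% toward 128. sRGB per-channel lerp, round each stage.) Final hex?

Lerp each channel 80% toward 0:
  R: 1 + 0.8×(0−1) = 1 − 0.8 = 0.2 → 0
  G: 196 + 0.8×(0−196) = 196 − 156.8 = 39.2 → 39
  B: 251 + 0.8×(0−251) = 251 − 200.8 = 50.2 → 50
After the shade: rgb(0, 39, 50) = #002732.
Per channel, c → c + 0.8(128 − c):
  R: 0 + 0.8×(128−0) = 0 + 102.4 = 102.4 → 102
  G: 39 + 71.2 = 110.2 → 110
  B: 50 + 0.8×(128−50) = 50 + 62.4 = 112.4 → 112
rgb(102, 110, 112) = #666e70.

#666e70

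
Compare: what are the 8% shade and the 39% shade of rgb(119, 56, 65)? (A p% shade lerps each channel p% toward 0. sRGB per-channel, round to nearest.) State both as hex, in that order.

#6D343C, #492228

8% shade:
  R: 119 + 0.08×(0−119) = 119 − 9.52 = 109.48 → 109
  G: 56 + 0.08×(0−56) = 56 − 4.48 = 51.52 → 52
  B: 65 − 5.2 = 59.8 → 60
  → #6D343C
39% shade:
  R: 119 + 0.39×(0−119) = 119 − 46.41 = 72.59 → 73
  G: 56 − 21.84 = 34.16 → 34
  B: 65 + 0.39×(0−65) = 65 − 25.35 = 39.65 → 40
  → #492228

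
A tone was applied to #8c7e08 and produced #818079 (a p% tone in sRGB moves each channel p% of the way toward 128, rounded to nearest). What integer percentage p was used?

94%

#8c7e08 is rgb(140, 126, 8); #818079 is rgb(129, 128, 121).
On the B channel (widest range): 121 ≈ 8 + (p/100)(128 − 8), so p ≈ 100×(121 − 8)/(128 − 8) = 11300/120 = 94.17.
p = 94 reproduces all three channels after rounding.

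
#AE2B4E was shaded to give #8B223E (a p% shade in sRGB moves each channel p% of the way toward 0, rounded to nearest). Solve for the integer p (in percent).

#AE2B4E is rgb(174, 43, 78); #8B223E is rgb(139, 34, 62).
On the R channel (widest range): 139 ≈ 174 + (p/100)(0 − 174), so p ≈ 100×(139 − 174)/(0 − 174) = -3500/-174 = 20.11.
p = 20 reproduces all three channels after rounding.

20%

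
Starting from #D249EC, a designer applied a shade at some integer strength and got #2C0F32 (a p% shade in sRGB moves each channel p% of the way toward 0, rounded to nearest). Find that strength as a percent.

#D249EC is rgb(210, 73, 236); #2C0F32 is rgb(44, 15, 50).
On the B channel (widest range): 50 ≈ 236 + (p/100)(0 − 236), so p ≈ 100×(50 − 236)/(0 − 236) = -18600/-236 = 78.81.
p = 79 reproduces all three channels after rounding.

79%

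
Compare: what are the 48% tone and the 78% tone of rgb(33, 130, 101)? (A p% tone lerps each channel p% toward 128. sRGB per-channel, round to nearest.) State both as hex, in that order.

#4F8172, #6B807A

48% tone:
  R: 33 + 0.48×(128−33) = 33 + 45.6 = 78.6 → 79
  G: 130 + 0.48×(128−130) = 130 − 0.96 = 129.04 → 129
  B: 101 + 0.48×(128−101) = 101 + 12.96 = 113.96 → 114
  → #4F8172
78% tone:
  R: 33 + 0.78×(128−33) = 33 + 74.1 = 107.1 → 107
  G: 130 + 0.78×(128−130) = 130 − 1.56 = 128.44 → 128
  B: 101 + 21.06 = 122.06 → 122
  → #6B807A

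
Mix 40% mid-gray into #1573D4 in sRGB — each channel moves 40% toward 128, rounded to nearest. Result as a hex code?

#4078B2

#1573D4 is rgb(21, 115, 212).
Lerp each channel 40% toward 128:
  R: 21 + 42.8 = 63.8 → 64
  G: 115 + 0.4×(128−115) = 115 + 5.2 = 120.2 → 120
  B: 212 + 0.4×(128−212) = 212 − 33.6 = 178.4 → 178
rgb(64, 120, 178) = #4078B2.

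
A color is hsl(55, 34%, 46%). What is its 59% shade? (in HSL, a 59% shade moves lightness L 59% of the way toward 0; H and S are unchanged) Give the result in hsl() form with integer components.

L moves 59% from 46 toward 0: 46 − 27.14 = 18.86 → 19.
H and S are unchanged.

hsl(55, 34%, 19%)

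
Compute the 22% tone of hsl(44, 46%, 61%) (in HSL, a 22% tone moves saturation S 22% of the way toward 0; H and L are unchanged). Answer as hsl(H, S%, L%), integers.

S moves 22% from 46 toward 0: 46 − 10.12 = 35.88 → 36.
H and L are unchanged.

hsl(44, 36%, 61%)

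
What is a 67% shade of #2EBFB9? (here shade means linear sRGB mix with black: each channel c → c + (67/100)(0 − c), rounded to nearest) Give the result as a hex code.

#0F3F3D

#2EBFB9 is rgb(46, 191, 185).
Per channel, c → c + 0.67(0 − c):
  R: 46 + 0.67×(0−46) = 46 − 30.82 = 15.18 → 15
  G: 191 + 0.67×(0−191) = 191 − 127.97 = 63.03 → 63
  B: 185 + 0.67×(0−185) = 185 − 123.95 = 61.05 → 61
rgb(15, 63, 61) = #0F3F3D.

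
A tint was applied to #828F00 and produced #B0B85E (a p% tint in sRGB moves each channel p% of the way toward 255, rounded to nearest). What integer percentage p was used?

37%

#828F00 is rgb(130, 143, 0); #B0B85E is rgb(176, 184, 94).
On the B channel (widest range): 94 ≈ 0 + (p/100)(255 − 0), so p ≈ 100×(94 − 0)/(255 − 0) = 9400/255 = 36.86.
p = 37 reproduces all three channels after rounding.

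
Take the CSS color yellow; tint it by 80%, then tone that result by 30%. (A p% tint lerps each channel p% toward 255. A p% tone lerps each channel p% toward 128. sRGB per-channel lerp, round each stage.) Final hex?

#D9D9B5

CSS yellow is rgb(255, 255, 0).
An 80% tint moves each channel 80% toward 255:
  R: 255 + 0 = 255 → 255
  G: 255 + 0.8×(255−255) = 255 + 0 = 255 → 255
  B: 0 + 0.8×(255−0) = 0 + 204 = 204 → 204
After the tint: rgb(255, 255, 204) = #FFFFCC.
A 30% tone moves each channel 30% toward 128:
  R: 255 + 0.3×(128−255) = 255 − 38.1 = 216.9 → 217
  G: 255 − 38.1 = 216.9 → 217
  B: 204 − 22.8 = 181.2 → 181
rgb(217, 217, 181) = #D9D9B5.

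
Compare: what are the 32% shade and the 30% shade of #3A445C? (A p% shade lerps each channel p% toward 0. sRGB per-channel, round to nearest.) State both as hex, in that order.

#272E3F, #293040

#3A445C is rgb(58, 68, 92).
32% shade:
  R: 58 + 0.32×(0−58) = 58 − 18.56 = 39.44 → 39
  G: 68 + 0.32×(0−68) = 68 − 21.76 = 46.24 → 46
  B: 92 − 29.44 = 62.56 → 63
  → #272E3F
30% shade:
  R: 58 − 17.4 = 40.6 → 41
  G: 68 + 0.3×(0−68) = 68 − 20.4 = 47.6 → 48
  B: 92 + 0.3×(0−92) = 92 − 27.6 = 64.4 → 64
  → #293040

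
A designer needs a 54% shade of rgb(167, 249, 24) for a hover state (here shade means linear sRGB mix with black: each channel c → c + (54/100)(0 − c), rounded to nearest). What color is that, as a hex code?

Per channel, c → c + 0.54(0 − c):
  R: 167 + 0.54×(0−167) = 167 − 90.18 = 76.82 → 77
  G: 249 + 0.54×(0−249) = 249 − 134.46 = 114.54 → 115
  B: 24 + 0.54×(0−24) = 24 − 12.96 = 11.04 → 11
rgb(77, 115, 11) = #4d730b.

#4d730b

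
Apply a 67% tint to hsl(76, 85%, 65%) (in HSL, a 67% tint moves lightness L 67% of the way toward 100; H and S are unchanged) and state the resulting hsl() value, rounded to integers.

L moves 67% from 65 toward 100: 65 + 23.45 = 88.45 → 88.
H and S are unchanged.

hsl(76, 85%, 88%)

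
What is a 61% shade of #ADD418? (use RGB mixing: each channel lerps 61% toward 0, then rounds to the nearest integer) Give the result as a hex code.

#ADD418 is rgb(173, 212, 24).
Lerp each channel 61% toward 0:
  R: 173 + 0.61×(0−173) = 173 − 105.53 = 67.47 → 67
  G: 212 + 0.61×(0−212) = 212 − 129.32 = 82.68 → 83
  B: 24 − 14.64 = 9.36 → 9
rgb(67, 83, 9) = #435309.

#435309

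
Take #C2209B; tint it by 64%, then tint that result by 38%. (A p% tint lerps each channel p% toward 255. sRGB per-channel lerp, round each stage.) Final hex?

#C2209B is rgb(194, 32, 155).
A 64% tint moves each channel 64% toward 255:
  R: 194 + 39.04 = 233.04 → 233
  G: 32 + 0.64×(255−32) = 32 + 142.72 = 174.72 → 175
  B: 155 + 0.64×(255−155) = 155 + 64 = 219 → 219
After the tint: rgb(233, 175, 219) = #E9AFDB.
A 38% tint moves each channel 38% toward 255:
  R: 233 + 8.36 = 241.36 → 241
  G: 175 + 30.4 = 205.4 → 205
  B: 219 + 0.38×(255−219) = 219 + 13.68 = 232.68 → 233
rgb(241, 205, 233) = #F1CDE9.

#F1CDE9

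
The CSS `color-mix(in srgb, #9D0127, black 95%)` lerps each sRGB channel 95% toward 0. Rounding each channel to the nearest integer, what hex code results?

#9D0127 is rgb(157, 1, 39).
A 95% shade moves each channel 95% toward 0:
  R: 157 − 149.15 = 7.85 → 8
  G: 1 + 0.95×(0−1) = 1 − 0.95 = 0.05 → 0
  B: 39 − 37.05 = 1.95 → 2
rgb(8, 0, 2) = #080002.

#080002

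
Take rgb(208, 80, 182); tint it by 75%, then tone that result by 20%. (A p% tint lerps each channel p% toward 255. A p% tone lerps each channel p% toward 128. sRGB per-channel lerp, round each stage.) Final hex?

#DCC2D7

Per channel, c → c + 0.75(255 − c):
  R: 208 + 0.75×(255−208) = 208 + 35.25 = 243.25 → 243
  G: 80 + 131.25 = 211.25 → 211
  B: 182 + 54.75 = 236.75 → 237
After the tint: rgb(243, 211, 237) = #F3D3ED.
Per channel, c → c + 0.2(128 − c):
  R: 243 + 0.2×(128−243) = 243 − 23 = 220 → 220
  G: 211 − 16.6 = 194.4 → 194
  B: 237 + 0.2×(128−237) = 237 − 21.8 = 215.2 → 215
rgb(220, 194, 215) = #DCC2D7.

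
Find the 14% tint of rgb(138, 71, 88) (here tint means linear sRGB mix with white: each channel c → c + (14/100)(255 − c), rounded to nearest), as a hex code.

Per channel, c → c + 0.14(255 − c):
  R: 138 + 0.14×(255−138) = 138 + 16.38 = 154.38 → 154
  G: 71 + 25.76 = 96.76 → 97
  B: 88 + 23.38 = 111.38 → 111
rgb(154, 97, 111) = #9A616F.

#9A616F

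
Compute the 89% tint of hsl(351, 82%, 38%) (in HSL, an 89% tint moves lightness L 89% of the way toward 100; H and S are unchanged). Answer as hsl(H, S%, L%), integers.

hsl(351, 82%, 93%)

L moves 89% from 38 toward 100: 38 + 55.18 = 93.18 → 93.
H and S are unchanged.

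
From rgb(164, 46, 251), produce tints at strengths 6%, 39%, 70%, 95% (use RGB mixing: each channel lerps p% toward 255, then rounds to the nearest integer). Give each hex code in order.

6%: (164 + 5.46 = 169.46→169, 46 + 12.54 = 58.54→59, 251→251) → #A93BFB
39%: (164 + 35.49 = 199.49→199, 46 + 81.51 = 127.51→128, 251 + 1.56 = 252.56→253) → #C780FD
70%: (164 + 63.7 = 227.7→228, 46 + 146.3 = 192.3→192, 251 + 2.8 = 253.8→254) → #E4C0FE
95%: (164 + 86.45 = 250.45→250, 46 + 198.55 = 244.55→245, 251 + 3.8 = 254.8→255) → #FAF5FF

#A93BFB, #C780FD, #E4C0FE, #FAF5FF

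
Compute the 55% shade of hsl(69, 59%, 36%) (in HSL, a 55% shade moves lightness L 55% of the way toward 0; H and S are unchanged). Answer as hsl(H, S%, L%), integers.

L moves 55% from 36 toward 0: 36 − 19.8 = 16.2 → 16.
H and S are unchanged.

hsl(69, 59%, 16%)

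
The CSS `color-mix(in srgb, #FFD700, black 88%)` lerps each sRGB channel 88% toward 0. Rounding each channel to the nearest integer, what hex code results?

#FFD700 is rgb(255, 215, 0).
An 88% shade moves each channel 88% toward 0:
  R: 255 + 0.88×(0−255) = 255 − 224.4 = 30.6 → 31
  G: 215 + 0.88×(0−215) = 215 − 189.2 = 25.8 → 26
  B: 0 + 0.88×(0−0) = 0 + 0 = 0 → 0
rgb(31, 26, 0) = #1F1A00.

#1F1A00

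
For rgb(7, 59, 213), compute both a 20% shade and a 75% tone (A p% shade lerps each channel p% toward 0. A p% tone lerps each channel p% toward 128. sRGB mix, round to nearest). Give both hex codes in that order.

#062faa, #626f95

20% shade:
  R: 7 + 0.2×(0−7) = 7 − 1.4 = 5.6 → 6
  G: 59 + 0.2×(0−59) = 59 − 11.8 = 47.2 → 47
  B: 213 − 42.6 = 170.4 → 170
  → #062faa
75% tone:
  R: 7 + 90.75 = 97.75 → 98
  G: 59 + 51.75 = 110.75 → 111
  B: 213 − 63.75 = 149.25 → 149
  → #626f95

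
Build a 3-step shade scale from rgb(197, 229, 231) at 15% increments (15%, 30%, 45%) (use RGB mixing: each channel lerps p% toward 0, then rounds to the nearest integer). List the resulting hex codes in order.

#A7C3C4, #8AA0A2, #6C7E7F

15%: (197 − 29.55 = 167.45→167, 229 − 34.35 = 194.65→195, 231 − 34.65 = 196.35→196) → #A7C3C4
30%: (197 − 59.1 = 137.9→138, 229 − 68.7 = 160.3→160, 231 − 69.3 = 161.7→162) → #8AA0A2
45%: (197 − 88.65 = 108.35→108, 229 − 103.05 = 125.95→126, 231 − 103.95 = 127.05→127) → #6C7E7F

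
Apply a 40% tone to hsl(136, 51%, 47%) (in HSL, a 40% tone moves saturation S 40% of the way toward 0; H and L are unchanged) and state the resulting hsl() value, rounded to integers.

hsl(136, 31%, 47%)

S moves 40% from 51 toward 0: 51 − 20.4 = 30.6 → 31.
H and L are unchanged.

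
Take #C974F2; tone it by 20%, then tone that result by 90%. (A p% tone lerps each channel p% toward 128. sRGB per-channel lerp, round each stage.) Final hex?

#C974F2 is rgb(201, 116, 242).
Per channel, c → c + 0.2(128 − c):
  R: 201 + 0.2×(128−201) = 201 − 14.6 = 186.4 → 186
  G: 116 + 2.4 = 118.4 → 118
  B: 242 + 0.2×(128−242) = 242 − 22.8 = 219.2 → 219
After the tone: rgb(186, 118, 219) = #BA76DB.
A 90% tone moves each channel 90% toward 128:
  R: 186 − 52.2 = 133.8 → 134
  G: 118 + 9 = 127 → 127
  B: 219 − 81.9 = 137.1 → 137
rgb(134, 127, 137) = #867F89.

#867F89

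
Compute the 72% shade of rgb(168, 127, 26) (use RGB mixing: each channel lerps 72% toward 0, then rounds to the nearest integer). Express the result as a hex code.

A 72% shade moves each channel 72% toward 0:
  R: 168 − 120.96 = 47.04 → 47
  G: 127 + 0.72×(0−127) = 127 − 91.44 = 35.56 → 36
  B: 26 + 0.72×(0−26) = 26 − 18.72 = 7.28 → 7
rgb(47, 36, 7) = #2F2407.

#2F2407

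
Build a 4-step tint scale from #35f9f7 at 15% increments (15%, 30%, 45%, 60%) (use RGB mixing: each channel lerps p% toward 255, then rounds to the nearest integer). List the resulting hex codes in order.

#35f9f7 is rgb(53, 249, 247).
15%: (53 + 30.3 = 83.3→83, 249 + 0.9 = 249.9→250, 247 + 1.2 = 248.2→248) → #53faf8
30%: (53 + 60.6 = 113.6→114, 249 + 1.8 = 250.8→251, 247 + 2.4 = 249.4→249) → #72fbf9
45%: (53 + 90.9 = 143.9→144, 249 + 2.7 = 251.7→252, 247 + 3.6 = 250.6→251) → #90fcfb
60%: (53 + 121.2 = 174.2→174, 249 + 3.6 = 252.6→253, 247 + 4.8 = 251.8→252) → #aefdfc

#53faf8, #72fbf9, #90fcfb, #aefdfc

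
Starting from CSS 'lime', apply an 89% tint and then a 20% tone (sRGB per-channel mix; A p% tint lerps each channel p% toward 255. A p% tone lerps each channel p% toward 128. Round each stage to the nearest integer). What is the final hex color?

#CFE6CF

CSS lime is rgb(0, 255, 0).
Per channel, c → c + 0.89(255 − c):
  R: 0 + 0.89×(255−0) = 0 + 226.95 = 226.95 → 227
  G: 255 + 0.89×(255−255) = 255 + 0 = 255 → 255
  B: 0 + 0.89×(255−0) = 0 + 226.95 = 226.95 → 227
After the tint: rgb(227, 255, 227) = #E3FFE3.
A 20% tone moves each channel 20% toward 128:
  R: 227 + 0.2×(128−227) = 227 − 19.8 = 207.2 → 207
  G: 255 + 0.2×(128−255) = 255 − 25.4 = 229.6 → 230
  B: 227 + 0.2×(128−227) = 227 − 19.8 = 207.2 → 207
rgb(207, 230, 207) = #CFE6CF.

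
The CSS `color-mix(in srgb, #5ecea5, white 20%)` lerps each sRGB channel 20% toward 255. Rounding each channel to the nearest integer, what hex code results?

#7ed8b7

#5ecea5 is rgb(94, 206, 165).
Lerp each channel 20% toward 255:
  R: 94 + 0.2×(255−94) = 94 + 32.2 = 126.2 → 126
  G: 206 + 0.2×(255−206) = 206 + 9.8 = 215.8 → 216
  B: 165 + 18 = 183 → 183
rgb(126, 216, 183) = #7ed8b7.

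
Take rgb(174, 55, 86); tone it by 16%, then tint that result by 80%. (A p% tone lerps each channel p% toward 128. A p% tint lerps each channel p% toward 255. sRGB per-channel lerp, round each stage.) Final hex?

#edd9df

Lerp each channel 16% toward 128:
  R: 174 − 7.36 = 166.64 → 167
  G: 55 + 0.16×(128−55) = 55 + 11.68 = 66.68 → 67
  B: 86 + 0.16×(128−86) = 86 + 6.72 = 92.72 → 93
After the tone: rgb(167, 67, 93) = #a7435d.
An 80% tint moves each channel 80% toward 255:
  R: 167 + 0.8×(255−167) = 167 + 70.4 = 237.4 → 237
  G: 67 + 150.4 = 217.4 → 217
  B: 93 + 0.8×(255−93) = 93 + 129.6 = 222.6 → 223
rgb(237, 217, 223) = #edd9df.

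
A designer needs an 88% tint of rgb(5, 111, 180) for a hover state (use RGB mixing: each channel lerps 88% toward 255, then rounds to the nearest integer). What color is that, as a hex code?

Lerp each channel 88% toward 255:
  R: 5 + 0.88×(255−5) = 5 + 220 = 225 → 225
  G: 111 + 0.88×(255−111) = 111 + 126.72 = 237.72 → 238
  B: 180 + 0.88×(255−180) = 180 + 66 = 246 → 246
rgb(225, 238, 246) = #e1eef6.

#e1eef6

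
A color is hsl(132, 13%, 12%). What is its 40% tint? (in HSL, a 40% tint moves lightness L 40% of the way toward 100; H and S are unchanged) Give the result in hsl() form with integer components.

L moves 40% from 12 toward 100: 12 + 35.2 = 47.2 → 47.
H and S are unchanged.

hsl(132, 13%, 47%)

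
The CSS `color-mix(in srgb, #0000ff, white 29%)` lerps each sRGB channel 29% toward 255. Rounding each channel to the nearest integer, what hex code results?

#4a4aff

#0000ff is rgb(0, 0, 255).
Per channel, c → c + 0.29(255 − c):
  R: 0 + 73.95 = 73.95 → 74
  G: 0 + 73.95 = 73.95 → 74
  B: 255 + 0.29×(255−255) = 255 + 0 = 255 → 255
rgb(74, 74, 255) = #4a4aff.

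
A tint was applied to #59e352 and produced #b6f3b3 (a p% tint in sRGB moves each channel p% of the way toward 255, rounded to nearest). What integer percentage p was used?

#59e352 is rgb(89, 227, 82); #b6f3b3 is rgb(182, 243, 179).
On the B channel (widest range): 179 ≈ 82 + (p/100)(255 − 82), so p ≈ 100×(179 − 82)/(255 − 82) = 9700/173 = 56.07.
p = 56 reproduces all three channels after rounding.

56%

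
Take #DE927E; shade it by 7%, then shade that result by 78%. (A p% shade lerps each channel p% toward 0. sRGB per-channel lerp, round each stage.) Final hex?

#DE927E is rgb(222, 146, 126).
Per channel, c → c + 0.07(0 − c):
  R: 222 + 0.07×(0−222) = 222 − 15.54 = 206.46 → 206
  G: 146 − 10.22 = 135.78 → 136
  B: 126 + 0.07×(0−126) = 126 − 8.82 = 117.18 → 117
After the shade: rgb(206, 136, 117) = #CE8875.
A 78% shade moves each channel 78% toward 0:
  R: 206 − 160.68 = 45.32 → 45
  G: 136 + 0.78×(0−136) = 136 − 106.08 = 29.92 → 30
  B: 117 + 0.78×(0−117) = 117 − 91.26 = 25.74 → 26
rgb(45, 30, 26) = #2D1E1A.

#2D1E1A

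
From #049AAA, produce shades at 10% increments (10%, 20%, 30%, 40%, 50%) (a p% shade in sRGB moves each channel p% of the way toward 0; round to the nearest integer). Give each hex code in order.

#049AAA is rgb(4, 154, 170).
10%: (4→4, 154 − 15.4 = 138.6→139, 170 − 17 = 153→153) → #048B99
20%: (4 − 0.8 = 3.2→3, 154 − 30.8 = 123.2→123, 170 − 34 = 136→136) → #037B88
30%: (4 − 1.2 = 2.8→3, 154 − 46.2 = 107.8→108, 170 − 51 = 119→119) → #036C77
40%: (4 − 1.6 = 2.4→2, 154 − 61.6 = 92.4→92, 170 − 68 = 102→102) → #025C66
50%: (4 − 2 = 2→2, 154 − 77 = 77→77, 170 − 85 = 85→85) → #024D55

#048B99, #037B88, #036C77, #025C66, #024D55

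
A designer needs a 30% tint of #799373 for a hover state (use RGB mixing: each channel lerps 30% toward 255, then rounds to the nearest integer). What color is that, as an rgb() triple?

rgb(161, 179, 157)

#799373 is rgb(121, 147, 115).
Lerp each channel 30% toward 255:
  R: 121 + 40.2 = 161.2 → 161
  G: 147 + 0.3×(255−147) = 147 + 32.4 = 179.4 → 179
  B: 115 + 0.3×(255−115) = 115 + 42 = 157 → 157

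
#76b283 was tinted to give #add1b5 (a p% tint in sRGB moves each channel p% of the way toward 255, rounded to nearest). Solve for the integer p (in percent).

#76b283 is rgb(118, 178, 131); #add1b5 is rgb(173, 209, 181).
On the R channel (widest range): 173 ≈ 118 + (p/100)(255 − 118), so p ≈ 100×(173 − 118)/(255 − 118) = 5500/137 = 40.15.
p = 40 reproduces all three channels after rounding.

40%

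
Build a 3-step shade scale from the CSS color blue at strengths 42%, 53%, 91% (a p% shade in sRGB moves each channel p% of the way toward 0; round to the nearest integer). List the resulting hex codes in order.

#000094, #000078, #000017

CSS blue is rgb(0, 0, 255).
42%: (0→0, 0→0, 255 − 107.1 = 147.9→148) → #000094
53%: (0→0, 0→0, 255 − 135.15 = 119.85→120) → #000078
91%: (0→0, 0→0, 255 − 232.05 = 22.95→23) → #000017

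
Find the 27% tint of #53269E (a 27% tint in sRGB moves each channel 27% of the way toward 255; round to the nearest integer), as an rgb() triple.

#53269E is rgb(83, 38, 158).
A 27% tint moves each channel 27% toward 255:
  R: 83 + 46.44 = 129.44 → 129
  G: 38 + 0.27×(255−38) = 38 + 58.59 = 96.59 → 97
  B: 158 + 26.19 = 184.19 → 184

rgb(129, 97, 184)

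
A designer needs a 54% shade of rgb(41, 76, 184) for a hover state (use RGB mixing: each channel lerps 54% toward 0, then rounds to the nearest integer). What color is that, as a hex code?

#132355

A 54% shade moves each channel 54% toward 0:
  R: 41 − 22.14 = 18.86 → 19
  G: 76 + 0.54×(0−76) = 76 − 41.04 = 34.96 → 35
  B: 184 + 0.54×(0−184) = 184 − 99.36 = 84.64 → 85
rgb(19, 35, 85) = #132355.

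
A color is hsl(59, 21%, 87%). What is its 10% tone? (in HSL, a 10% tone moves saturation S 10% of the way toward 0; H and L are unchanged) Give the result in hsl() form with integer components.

S moves 10% from 21 toward 0: 21 − 2.1 = 18.9 → 19.
H and L are unchanged.

hsl(59, 19%, 87%)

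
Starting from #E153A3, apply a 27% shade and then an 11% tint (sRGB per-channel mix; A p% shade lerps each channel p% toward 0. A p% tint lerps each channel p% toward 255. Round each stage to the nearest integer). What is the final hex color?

#E153A3 is rgb(225, 83, 163).
Per channel, c → c + 0.27(0 − c):
  R: 225 + 0.27×(0−225) = 225 − 60.75 = 164.25 → 164
  G: 83 + 0.27×(0−83) = 83 − 22.41 = 60.59 → 61
  B: 163 − 44.01 = 118.99 → 119
After the shade: rgb(164, 61, 119) = #A43D77.
An 11% tint moves each channel 11% toward 255:
  R: 164 + 0.11×(255−164) = 164 + 10.01 = 174.01 → 174
  G: 61 + 0.11×(255−61) = 61 + 21.34 = 82.34 → 82
  B: 119 + 14.96 = 133.96 → 134
rgb(174, 82, 134) = #AE5286.

#AE5286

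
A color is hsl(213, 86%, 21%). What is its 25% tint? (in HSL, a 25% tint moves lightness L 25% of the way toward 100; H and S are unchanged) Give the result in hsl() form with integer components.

L moves 25% from 21 toward 100: 21 + 19.75 = 40.75 → 41.
H and S are unchanged.

hsl(213, 86%, 41%)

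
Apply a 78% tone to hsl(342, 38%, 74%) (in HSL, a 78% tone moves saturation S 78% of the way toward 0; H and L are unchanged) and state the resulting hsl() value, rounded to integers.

S moves 78% from 38 toward 0: 38 − 29.64 = 8.36 → 8.
H and L are unchanged.

hsl(342, 8%, 74%)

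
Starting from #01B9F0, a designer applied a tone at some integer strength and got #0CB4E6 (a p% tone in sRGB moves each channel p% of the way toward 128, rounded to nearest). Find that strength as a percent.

9%

#01B9F0 is rgb(1, 185, 240); #0CB4E6 is rgb(12, 180, 230).
On the R channel (widest range): 12 ≈ 1 + (p/100)(128 − 1), so p ≈ 100×(12 − 1)/(128 − 1) = 1100/127 = 8.66.
p = 9 reproduces all three channels after rounding.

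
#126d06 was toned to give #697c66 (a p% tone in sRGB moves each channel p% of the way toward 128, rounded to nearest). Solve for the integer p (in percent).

#126d06 is rgb(18, 109, 6); #697c66 is rgb(105, 124, 102).
On the B channel (widest range): 102 ≈ 6 + (p/100)(128 − 6), so p ≈ 100×(102 − 6)/(128 − 6) = 9600/122 = 78.69.
p = 79 reproduces all three channels after rounding.

79%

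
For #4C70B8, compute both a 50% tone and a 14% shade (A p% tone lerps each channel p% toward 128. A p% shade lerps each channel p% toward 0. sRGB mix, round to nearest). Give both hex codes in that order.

#66789C, #41609E

#4C70B8 is rgb(76, 112, 184).
50% tone:
  R: 76 + 26 = 102 → 102
  G: 112 + 0.5×(128−112) = 112 + 8 = 120 → 120
  B: 184 + 0.5×(128−184) = 184 − 28 = 156 → 156
  → #66789C
14% shade:
  R: 76 + 0.14×(0−76) = 76 − 10.64 = 65.36 → 65
  G: 112 + 0.14×(0−112) = 112 − 15.68 = 96.32 → 96
  B: 184 − 25.76 = 158.24 → 158
  → #41609E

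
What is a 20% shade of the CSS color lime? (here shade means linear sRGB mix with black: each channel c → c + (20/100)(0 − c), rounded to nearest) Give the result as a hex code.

#00CC00

CSS lime is rgb(0, 255, 0).
A 20% shade moves each channel 20% toward 0:
  R: 0 + 0.2×(0−0) = 0 + 0 = 0 → 0
  G: 255 + 0.2×(0−255) = 255 − 51 = 204 → 204
  B: 0 + 0 = 0 → 0
rgb(0, 204, 0) = #00CC00.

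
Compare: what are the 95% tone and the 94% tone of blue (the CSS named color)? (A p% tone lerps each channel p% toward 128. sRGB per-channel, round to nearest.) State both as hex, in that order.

CSS blue is rgb(0, 0, 255).
95% tone:
  R: 0 + 0.95×(128−0) = 0 + 121.6 = 121.6 → 122
  G: 0 + 121.6 = 121.6 → 122
  B: 255 − 120.65 = 134.35 → 134
  → #7A7A86
94% tone:
  R: 0 + 120.32 = 120.32 → 120
  G: 0 + 0.94×(128−0) = 0 + 120.32 = 120.32 → 120
  B: 255 − 119.38 = 135.62 → 136
  → #787888

#7A7A86, #787888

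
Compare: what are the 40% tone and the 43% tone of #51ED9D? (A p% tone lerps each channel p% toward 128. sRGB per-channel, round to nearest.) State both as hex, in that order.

#51ED9D is rgb(81, 237, 157).
40% tone:
  R: 81 + 0.4×(128−81) = 81 + 18.8 = 99.8 → 100
  G: 237 − 43.6 = 193.4 → 193
  B: 157 + 0.4×(128−157) = 157 − 11.6 = 145.4 → 145
  → #64C191
43% tone:
  R: 81 + 0.43×(128−81) = 81 + 20.21 = 101.21 → 101
  G: 237 + 0.43×(128−237) = 237 − 46.87 = 190.13 → 190
  B: 157 + 0.43×(128−157) = 157 − 12.47 = 144.53 → 145
  → #65BE91

#64C191, #65BE91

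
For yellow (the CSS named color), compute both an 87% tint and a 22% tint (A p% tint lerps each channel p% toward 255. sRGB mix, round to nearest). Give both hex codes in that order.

#ffffde, #ffff38

CSS yellow is rgb(255, 255, 0).
87% tint:
  R: 255 + 0.87×(255−255) = 255 + 0 = 255 → 255
  G: 255 + 0.87×(255−255) = 255 + 0 = 255 → 255
  B: 0 + 0.87×(255−0) = 0 + 221.85 = 221.85 → 222
  → #ffffde
22% tint:
  R: 255 + 0 = 255 → 255
  G: 255 + 0 = 255 → 255
  B: 0 + 56.1 = 56.1 → 56
  → #ffff38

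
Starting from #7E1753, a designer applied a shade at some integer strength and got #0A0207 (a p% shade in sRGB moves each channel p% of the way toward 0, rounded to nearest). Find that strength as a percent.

92%

#7E1753 is rgb(126, 23, 83); #0A0207 is rgb(10, 2, 7).
On the R channel (widest range): 10 ≈ 126 + (p/100)(0 − 126), so p ≈ 100×(10 − 126)/(0 − 126) = -11600/-126 = 92.06.
p = 92 reproduces all three channels after rounding.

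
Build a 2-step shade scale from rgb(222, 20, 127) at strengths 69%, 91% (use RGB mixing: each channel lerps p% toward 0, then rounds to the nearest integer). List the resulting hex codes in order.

#450627, #14020b

69%: (222 − 153.18 = 68.82→69, 20 − 13.8 = 6.2→6, 127 − 87.63 = 39.37→39) → #450627
91%: (222 − 202.02 = 19.98→20, 20 − 18.2 = 1.8→2, 127 − 115.57 = 11.43→11) → #14020b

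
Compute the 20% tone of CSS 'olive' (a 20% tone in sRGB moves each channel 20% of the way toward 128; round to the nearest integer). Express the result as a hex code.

CSS olive is rgb(128, 128, 0).
Lerp each channel 20% toward 128:
  R: 128 + 0 = 128 → 128
  G: 128 + 0 = 128 → 128
  B: 0 + 0.2×(128−0) = 0 + 25.6 = 25.6 → 26
rgb(128, 128, 26) = #80801A.

#80801A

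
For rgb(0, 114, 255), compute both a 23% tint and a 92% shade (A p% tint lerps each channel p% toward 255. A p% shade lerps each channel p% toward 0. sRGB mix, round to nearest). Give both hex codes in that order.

#3B92FF, #000914

23% tint:
  R: 0 + 0.23×(255−0) = 0 + 58.65 = 58.65 → 59
  G: 114 + 0.23×(255−114) = 114 + 32.43 = 146.43 → 146
  B: 255 + 0 = 255 → 255
  → #3B92FF
92% shade:
  R: 0 + 0 = 0 → 0
  G: 114 − 104.88 = 9.12 → 9
  B: 255 + 0.92×(0−255) = 255 − 234.6 = 20.4 → 20
  → #000914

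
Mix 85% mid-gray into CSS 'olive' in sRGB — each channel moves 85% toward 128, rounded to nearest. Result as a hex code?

CSS olive is rgb(128, 128, 0).
An 85% tone moves each channel 85% toward 128:
  R: 128 + 0.85×(128−128) = 128 + 0 = 128 → 128
  G: 128 + 0 = 128 → 128
  B: 0 + 0.85×(128−0) = 0 + 108.8 = 108.8 → 109
rgb(128, 128, 109) = #80806d.

#80806d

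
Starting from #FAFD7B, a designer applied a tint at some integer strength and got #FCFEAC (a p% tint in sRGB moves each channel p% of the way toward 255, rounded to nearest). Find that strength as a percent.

37%

#FAFD7B is rgb(250, 253, 123); #FCFEAC is rgb(252, 254, 172).
On the B channel (widest range): 172 ≈ 123 + (p/100)(255 − 123), so p ≈ 100×(172 − 123)/(255 − 123) = 4900/132 = 37.12.
p = 37 reproduces all three channels after rounding.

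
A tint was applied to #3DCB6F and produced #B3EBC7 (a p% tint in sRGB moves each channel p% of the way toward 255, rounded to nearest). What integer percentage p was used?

61%

#3DCB6F is rgb(61, 203, 111); #B3EBC7 is rgb(179, 235, 199).
On the R channel (widest range): 179 ≈ 61 + (p/100)(255 − 61), so p ≈ 100×(179 − 61)/(255 − 61) = 11800/194 = 60.82.
p = 61 reproduces all three channels after rounding.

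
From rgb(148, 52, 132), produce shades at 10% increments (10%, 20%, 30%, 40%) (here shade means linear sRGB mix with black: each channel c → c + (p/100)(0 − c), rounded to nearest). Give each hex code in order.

10%: (148 − 14.8 = 133.2→133, 52 − 5.2 = 46.8→47, 132 − 13.2 = 118.8→119) → #852f77
20%: (148 − 29.6 = 118.4→118, 52 − 10.4 = 41.6→42, 132 − 26.4 = 105.6→106) → #762a6a
30%: (148 − 44.4 = 103.6→104, 52 − 15.6 = 36.4→36, 132 − 39.6 = 92.4→92) → #68245c
40%: (148 − 59.2 = 88.8→89, 52 − 20.8 = 31.2→31, 132 − 52.8 = 79.2→79) → #591f4f

#852f77, #762a6a, #68245c, #591f4f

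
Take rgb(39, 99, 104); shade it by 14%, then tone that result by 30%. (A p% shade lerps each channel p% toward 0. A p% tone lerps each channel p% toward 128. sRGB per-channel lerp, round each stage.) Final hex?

#3e6265

Lerp each channel 14% toward 0:
  R: 39 − 5.46 = 33.54 → 34
  G: 99 + 0.14×(0−99) = 99 − 13.86 = 85.14 → 85
  B: 104 − 14.56 = 89.44 → 89
After the shade: rgb(34, 85, 89) = #225559.
Lerp each channel 30% toward 128:
  R: 34 + 0.3×(128−34) = 34 + 28.2 = 62.2 → 62
  G: 85 + 0.3×(128−85) = 85 + 12.9 = 97.9 → 98
  B: 89 + 11.7 = 100.7 → 101
rgb(62, 98, 101) = #3e6265.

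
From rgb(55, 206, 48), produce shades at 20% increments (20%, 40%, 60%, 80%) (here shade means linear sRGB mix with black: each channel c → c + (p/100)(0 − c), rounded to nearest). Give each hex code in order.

20%: (55 − 11 = 44→44, 206 − 41.2 = 164.8→165, 48 − 9.6 = 38.4→38) → #2CA526
40%: (55 − 22 = 33→33, 206 − 82.4 = 123.6→124, 48 − 19.2 = 28.8→29) → #217C1D
60%: (55 − 33 = 22→22, 206 − 123.6 = 82.4→82, 48 − 28.8 = 19.2→19) → #165213
80%: (55 − 44 = 11→11, 206 − 164.8 = 41.2→41, 48 − 38.4 = 9.6→10) → #0B290A

#2CA526, #217C1D, #165213, #0B290A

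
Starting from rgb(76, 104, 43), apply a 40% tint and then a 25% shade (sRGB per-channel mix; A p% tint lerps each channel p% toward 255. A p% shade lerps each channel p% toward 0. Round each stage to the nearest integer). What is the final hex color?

#6F7B60

Lerp each channel 40% toward 255:
  R: 76 + 0.4×(255−76) = 76 + 71.6 = 147.6 → 148
  G: 104 + 60.4 = 164.4 → 164
  B: 43 + 84.8 = 127.8 → 128
After the tint: rgb(148, 164, 128) = #94A480.
Per channel, c → c + 0.25(0 − c):
  R: 148 + 0.25×(0−148) = 148 − 37 = 111 → 111
  G: 164 + 0.25×(0−164) = 164 − 41 = 123 → 123
  B: 128 − 32 = 96 → 96
rgb(111, 123, 96) = #6F7B60.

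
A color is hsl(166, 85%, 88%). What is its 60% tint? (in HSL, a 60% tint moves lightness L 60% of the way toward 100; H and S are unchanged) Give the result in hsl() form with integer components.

hsl(166, 85%, 95%)

L moves 60% from 88 toward 100: 88 + 7.2 = 95.2 → 95.
H and S are unchanged.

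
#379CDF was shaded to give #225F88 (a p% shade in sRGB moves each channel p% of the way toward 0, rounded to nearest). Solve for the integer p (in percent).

#379CDF is rgb(55, 156, 223); #225F88 is rgb(34, 95, 136).
On the B channel (widest range): 136 ≈ 223 + (p/100)(0 − 223), so p ≈ 100×(136 − 223)/(0 − 223) = -8700/-223 = 39.01.
p = 39 reproduces all three channels after rounding.

39%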